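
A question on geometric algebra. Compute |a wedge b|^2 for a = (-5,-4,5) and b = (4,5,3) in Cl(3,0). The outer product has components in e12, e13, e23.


a wedge b = (a1*b2 - a2*b1)*e12 + (a1*b3 - a3*b1)*e13 + (a2*b3 - a3*b2)*e23
e12 coeff: (-5)*5 - (-4)*4 = -25 - (-16) = -9
e13 coeff: (-5)*3 - 5*4 = -15 - 20 = -35
e23 coeff: (-4)*3 - 5*5 = -12 - 25 = -37
|a wedge b|^2 = (-9)^2 + (-35)^2 + (-37)^2
= 81 + 1225 + 1369
= 2675


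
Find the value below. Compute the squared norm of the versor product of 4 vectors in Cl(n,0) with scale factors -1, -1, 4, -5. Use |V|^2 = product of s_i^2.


Each vector v_i has |v_i|^2 = s_i^2
Squared scales: (-1)^2 = 1, (-1)^2 = 1, 4^2 = 16, (-5)^2 = 25
|V|^2 = 1 * 1 * 16 * 25
= 400


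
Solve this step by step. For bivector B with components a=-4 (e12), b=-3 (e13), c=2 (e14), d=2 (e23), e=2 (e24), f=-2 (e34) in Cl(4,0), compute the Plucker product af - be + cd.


Plucker relation: af - be + cd
a*f = (-4)*(-2) = 8
b*e = (-3)*2 = -6
c*d = 2*2 = 4
af - be + cd = 8 - (-6) + 4
= 18


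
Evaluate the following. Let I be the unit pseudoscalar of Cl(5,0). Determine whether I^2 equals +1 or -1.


The pseudoscalar I = e1...e_n (product of all n generators) of Cl(p,q) satisfies I^2 = (-1)^(q + n(n-1)/2).
p = 5, q = 0, n = p + q = 5
n(n-1)/2 = 5 * 4 / 2 = 10
Exponent = q + n(n-1)/2 = 0 + 10 = 10
I^2 = (-1)^10 = +1


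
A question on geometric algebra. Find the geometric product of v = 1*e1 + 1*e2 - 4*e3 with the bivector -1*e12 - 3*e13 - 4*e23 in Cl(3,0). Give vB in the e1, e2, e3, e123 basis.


vB has grade-1 (vector) and grade-3 (trivector) parts: vB = (v _| B) + (v ^ B).
Vector part <vB>_1:
  e1: -v2*b12 - v3*b13 = -(1)*(-1) - (-4)*(-3) = -11
  e2: v1*b12 - v3*b23 = (1)*(-1) - (-4)*(-4) = -17
  e3: v1*b13 + v2*b23 = (1)*(-3) + (1)*(-4) = -7
Trivector part <vB>_3:
  e123: v1*b23 - v2*b13 + v3*b12 = (1)*(-4) - (1)*(-3) + (-4)*(-1) = 3
vB = -11*e1 - 17*e2 - 7*e3 + 3*e123


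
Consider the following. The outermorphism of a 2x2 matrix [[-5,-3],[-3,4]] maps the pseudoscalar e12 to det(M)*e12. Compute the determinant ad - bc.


The outermorphism of a linear map f sends e1^e2 to f(e1)^f(e2).
f(e1) = -5*e1 - 3*e2
f(e2) = -3*e1 + 4*e2
f(e1) ^ f(e2) = (-5*e1 - 3*e2) ^ (-3*e1 + 4*e2)
= (-5)*4*e12 + (-3)*(-3)*e21
= (-20 - 9)*e12
= -29*e12
Coefficient = -29


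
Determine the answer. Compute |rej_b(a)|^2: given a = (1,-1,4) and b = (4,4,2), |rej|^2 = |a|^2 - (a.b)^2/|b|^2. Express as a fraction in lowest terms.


|a|^2 = 1^2 + (-1)^2 + 4^2 = 18
|b|^2 = 4^2 + 4^2 + 2^2 = 36
a . b = 1*4 + (-1)*4 + 4*2 = 8
(a.b)^2 = 8^2 = 64
|rej|^2 = 18 - 64/36
= (648 - 64)/36
= 584/36
In lowest terms: 146/9


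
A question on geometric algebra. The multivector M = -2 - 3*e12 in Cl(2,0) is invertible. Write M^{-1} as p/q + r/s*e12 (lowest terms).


M = -2 - 3*e12, where e12^2 = -1.
Since M commutes with its reverse ~M = a - b*e12, M * ~M = a^2 - b^2*e12^2 = a^2 + b^2.
So M^{-1} = ~M / (a^2 + b^2) = (a - b*e12)/(a^2 + b^2).
a^2 + b^2 = 4 + 9 = 13
Scalar part = -2/13 = -2/13
Bivector coeff = 3/13 = 3/13
M^{-1} = -2/13 + 3/13*e12


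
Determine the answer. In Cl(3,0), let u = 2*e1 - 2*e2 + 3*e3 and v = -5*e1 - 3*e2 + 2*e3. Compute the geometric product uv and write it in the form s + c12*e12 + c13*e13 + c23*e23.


In Cl(3,0): e_i^2 = 1, e_ie_j = -e_je_i for i != j.
Scalar part = u . v = 2*(-5) + (-2)*(-3) + 3*2
= -10 + 6 + 6 = 2
e12 coeff = 2*(-3) - (-2)*(-5) = -6 - 10 = -16
e13 coeff = 2*2 - 3*(-5) = 4 - (-15) = 19
e23 coeff = (-2)*2 - 3*(-3) = -4 - (-9) = 5
uv = 2 - 16*e12 + 19*e13 + 5*e23


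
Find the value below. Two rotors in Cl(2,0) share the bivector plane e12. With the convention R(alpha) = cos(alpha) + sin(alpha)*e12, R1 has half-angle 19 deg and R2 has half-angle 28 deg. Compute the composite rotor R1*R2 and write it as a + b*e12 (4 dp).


Same-plane rotors commute and their half-angles add:
R1*R2 = cos(a1 + a2) + sin(a1 + a2)*e12.
a1 + a2 = 19 + 28 = 47 deg
cos(47 deg) = 0.6820
sin(47 deg) = 0.7314
R1*R2 = 0.6820 + 0.7314*e12


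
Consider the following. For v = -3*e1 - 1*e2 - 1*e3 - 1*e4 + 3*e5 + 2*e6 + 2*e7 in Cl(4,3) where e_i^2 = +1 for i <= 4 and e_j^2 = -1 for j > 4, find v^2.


v^2 = sum of c_i^2 * e_i^2
Positive signature terms (e_i^2 = +1): (-3)^2 + (-1)^2 + (-1)^2 + (-1)^2 = 12
Negative signature terms (e_j^2 = -1): 3^2 + 2^2 + 2^2 = 17
v^2 = 12 - 17 = -5


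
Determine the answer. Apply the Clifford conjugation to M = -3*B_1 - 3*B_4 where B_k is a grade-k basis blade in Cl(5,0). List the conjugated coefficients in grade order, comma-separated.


Clifford conjugate sign for grade k: (-1)^(k(k+1)/2)
Grade 1: (-1)^(1*2/2) = (-1)^1 = -1, coeff -3 -> 3
Grade 4: (-1)^(4*5/2) = (-1)^10 = 1, coeff -3 -> -3
Conjugated coefficients: 3, -3


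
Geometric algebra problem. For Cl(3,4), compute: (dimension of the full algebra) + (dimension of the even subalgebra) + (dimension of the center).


n = 3 + 4 = 7
Total dim = 2^7 = 128
Even subalgebra dim = 2^6 = 64
n is odd, so center dim = 2
Sum = 128 + 64 + 2 = 194


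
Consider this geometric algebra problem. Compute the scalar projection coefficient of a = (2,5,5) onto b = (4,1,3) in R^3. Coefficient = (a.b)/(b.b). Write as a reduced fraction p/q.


Projection coefficient = (a . b) / (b . b)
a . b = 2*4 + 5*1 + 5*3
= 8 + 5 + 15 = 28
b . b = 4^2 + 1^2 + 3^2
= 16 + 1 + 9 = 26
Coefficient = 28/26
In lowest terms: 14/13


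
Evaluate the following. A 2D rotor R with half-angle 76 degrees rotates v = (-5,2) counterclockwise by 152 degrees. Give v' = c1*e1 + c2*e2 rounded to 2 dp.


Rotor R = cos(76deg) - sin(76deg)*e12
Rotation angle theta = 2 * 76 = 152 degrees
v' = R*v*~R rotates v by theta.
cos(152deg) = -0.8829, sin(152deg) = 0.4695
v'_1 = -5*cos(152deg) - 2*sin(152deg)
= -5*(-0.8829) - 2*0.4695
= 3.48
v'_2 = -5*sin(152deg) + 2*cos(152deg)
= -5*0.4695 + 2*(-0.8829)
= -4.11
v' = 3.48*e1 - 4.11*e2


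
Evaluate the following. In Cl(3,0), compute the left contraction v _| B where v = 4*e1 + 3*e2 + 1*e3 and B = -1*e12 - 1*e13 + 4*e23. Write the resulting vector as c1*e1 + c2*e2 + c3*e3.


Left contraction v _| B = <vB>_1 (grade-1 part of the geometric product vB).
Using e1_|e12 = e2, e2_|e12 = -e1, e1_|e13 = e3, e3_|e13 = -e1, e2_|e23 = e3, e3_|e23 = -e2:
e1 coeff: -v2*b12 - v3*b13 = -(3)*(-1) - (1)*(-1) = 4
e2 coeff: v1*b12 - v3*b23 = (4)*(-1) - (1)*(4) = -8
e3 coeff: v1*b13 + v2*b23 = (4)*(-1) + (3)*(4) = 8
v _| B = 4*e1 - 8*e2 + 8*e3


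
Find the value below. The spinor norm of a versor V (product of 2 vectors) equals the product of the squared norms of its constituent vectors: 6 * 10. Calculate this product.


Spinor norm N(V) = |v1|^2 * |v2|^2 * ... * |v2|^2
= 6 * 10
Running product: 6, 60
N(V) = 60


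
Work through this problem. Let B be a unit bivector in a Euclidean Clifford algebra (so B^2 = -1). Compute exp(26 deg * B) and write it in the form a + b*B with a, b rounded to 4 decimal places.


For a unit bivector B with B^2 = -1, the exponential series gives
e^(theta*B) = cos(theta) + sin(theta)*B (the GA analogue of Euler's formula).
theta = 26 degrees = 0.453786 rad
cos(26 deg) = 0.8988
sin(26 deg) = 0.4384
exp(theta*B) = 0.8988 + 0.4384*B


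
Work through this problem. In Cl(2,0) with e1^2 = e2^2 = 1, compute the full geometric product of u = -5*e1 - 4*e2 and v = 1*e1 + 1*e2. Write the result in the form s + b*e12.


Expand: (-5*e1 - 4*e2)(1*e1 + 1*e2)
= (-5)*1*e1e1 + (-5)*1*e1e2 + (-4)*1*e2e1 + (-4)*1*e2e2
Using e1^2 = e2^2 = 1, e2e1 = -e1e2:
Scalar part s = (-5)*1 + (-4)*1 = -5 + (-4) = -9
Bivector part b = (-5)*1 - (-4)*1 = -5 - (-4) = -1
uv = -9 - 1*e12


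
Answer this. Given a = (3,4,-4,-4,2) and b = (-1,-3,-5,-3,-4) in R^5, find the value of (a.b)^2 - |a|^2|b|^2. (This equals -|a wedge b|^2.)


a . b = 3*(-1) + 4*(-3) + (-4)*(-5) + (-4)*(-3) + 2*(-4)
= -3 + (-12) + 20 + 12 + (-8) = 9
|a|^2 = 3^2 + 4^2 + (-4)^2 + (-4)^2 + 2^2 = 61
|b|^2 = (-1)^2 + (-3)^2 + (-5)^2 + (-3)^2 + (-4)^2 = 60
(a.b)^2 = 9^2 = 81
|a|^2 * |b|^2 = 61 * 60 = 3660
Result = 81 - 3660 = -3579


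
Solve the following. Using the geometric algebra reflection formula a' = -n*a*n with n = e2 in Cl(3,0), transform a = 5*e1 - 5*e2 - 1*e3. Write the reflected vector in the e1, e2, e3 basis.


Reflection formula: a' = -n*a*n, with n = e2 (unit vector, n^2 = 1).
For reflection through hyperplane perp to e2:
The component along e2 flips sign, others stay.
a = (5, -5, -1)
a' = (5, 5, -1)
a' = 5*e1 + 5*e2 - 1*e3


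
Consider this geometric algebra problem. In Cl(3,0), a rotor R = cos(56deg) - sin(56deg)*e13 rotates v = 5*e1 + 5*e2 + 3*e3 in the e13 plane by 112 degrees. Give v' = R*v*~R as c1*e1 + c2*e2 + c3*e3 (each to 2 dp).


Rotor R = cos(56deg) - sin(56deg)*e13
Rotation angle theta = 2 * 56 = 112 degrees in the e13 plane (e1 -> e3).
The component perpendicular to the plane (e2) is invariant: v'_2 = v2 = 5.00
cos(112deg) = -0.3746, sin(112deg) = 0.9272
v'_1 = v1*cos(theta) - v3*sin(theta) = 5*(-0.3746) - 3*0.9272 = -4.65
v'_3 = v1*sin(theta) + v3*cos(theta) = 5*0.9272 + 3*(-0.3746) = 3.51
v' = -4.65*e1 + 5.00*e2 + 3.51*e3


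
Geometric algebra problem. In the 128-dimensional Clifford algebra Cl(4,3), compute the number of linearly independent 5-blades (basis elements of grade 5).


Number of grade-k basis blades in Cl(p,q) with n = p + q is C(n, k).
n = 4 + 3 = 7
C(7, 5) = 7! / (5! * 2!)
= 5040 / (120 * 2)
= 21


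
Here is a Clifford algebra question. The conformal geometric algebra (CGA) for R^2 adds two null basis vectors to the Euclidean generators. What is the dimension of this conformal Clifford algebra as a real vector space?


The conformal model of R^2 uses Cl(3,1): the 2 Euclidean generators plus two extra orthogonal generators e+ (e+^2 = +1) and e- (e-^2 = -1), from which the null vectors e0, einf are built.
Number of generators m = 2 + 2 = 4.
dim Cl(p,q) = 2^m = 2^4 = 16


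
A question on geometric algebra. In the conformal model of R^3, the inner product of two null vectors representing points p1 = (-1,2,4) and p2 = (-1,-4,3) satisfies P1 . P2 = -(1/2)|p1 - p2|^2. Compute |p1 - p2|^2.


p1 - p2 = (0, 6, 1)
|p1 - p2|^2 = 0^2 + 6^2 + 1^2
= 0 + 36 + 1
= 37


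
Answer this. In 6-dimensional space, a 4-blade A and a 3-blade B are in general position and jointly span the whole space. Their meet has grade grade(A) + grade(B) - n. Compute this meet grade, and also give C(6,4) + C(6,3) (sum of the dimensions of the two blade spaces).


Meet grade = grade(A) + grade(B) - n
= 4 + 3 - 6 = 1
C(6,4) = 15
C(6,3) = 20
dim_A + dim_B = 15 + 20 = 35


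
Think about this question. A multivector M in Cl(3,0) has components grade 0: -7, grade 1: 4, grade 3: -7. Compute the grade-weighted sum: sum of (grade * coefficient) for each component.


Grade-weighted sum = sum of grade_k * coefficient_k
0*(-7) = 0
1*4 = 4
3*(-7) = -21
Total = 0 + 4 + (-21) = -17


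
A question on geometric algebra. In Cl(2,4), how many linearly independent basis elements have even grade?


Even subalgebra dimension = 2^(n-1)
n = 2 + 4 = 6
2^(6 - 1) = 2^5 = 32
Verification: sum of C(6,k) for even k = 1 + 15 + 15 + 1 = 32
Result = 32


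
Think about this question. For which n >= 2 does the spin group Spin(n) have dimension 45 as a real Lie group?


dim Spin(n) = dim so(n) = n(n-1)/2.
Solve n(n-1)/2 = 45, i.e. n^2 - n - 90 = 0.
Discriminant = 1 + 8*45 = 361
n = (1 + sqrt(361))/2 = (1 + 19)/2 = 10


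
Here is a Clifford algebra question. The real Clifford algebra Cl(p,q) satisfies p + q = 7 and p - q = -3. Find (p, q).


We need p + q = 7 and p - q = -3.
Adding: 2p = 7 + (-3) = 4, so p = 2.
Then q = 7 - 2 = 5.
(p, q) = (2, 5)


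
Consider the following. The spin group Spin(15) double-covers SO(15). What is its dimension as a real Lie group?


Spin(n) double-covers SO(n); both have Lie algebra so(n) of dimension n(n-1)/2.
n = 15
n(n-1) = 15 * 14 = 210
dim Spin(15) = 210/2 = 105


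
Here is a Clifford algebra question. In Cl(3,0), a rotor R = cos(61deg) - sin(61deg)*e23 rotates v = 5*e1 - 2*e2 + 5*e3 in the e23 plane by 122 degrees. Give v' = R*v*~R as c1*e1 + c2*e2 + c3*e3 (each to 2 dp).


Rotor R = cos(61deg) - sin(61deg)*e23
Rotation angle theta = 2 * 61 = 122 degrees in the e23 plane (e2 -> e3).
The component perpendicular to the plane (e1) is invariant: v'_1 = v1 = 5.00
cos(122deg) = -0.5299, sin(122deg) = 0.8480
v'_2 = v2*cos(theta) - v3*sin(theta) = -2*(-0.5299) - 5*0.8480 = -3.18
v'_3 = v2*sin(theta) + v3*cos(theta) = -2*0.8480 + 5*(-0.5299) = -4.35
v' = 5.00*e1 - 3.18*e2 - 4.35*e3


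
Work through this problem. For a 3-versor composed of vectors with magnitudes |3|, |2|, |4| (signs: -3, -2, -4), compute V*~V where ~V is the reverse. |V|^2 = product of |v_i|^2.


Each vector v_i has |v_i|^2 = s_i^2
Squared scales: (-3)^2 = 9, (-2)^2 = 4, (-4)^2 = 16
|V|^2 = 9 * 4 * 16
= 576


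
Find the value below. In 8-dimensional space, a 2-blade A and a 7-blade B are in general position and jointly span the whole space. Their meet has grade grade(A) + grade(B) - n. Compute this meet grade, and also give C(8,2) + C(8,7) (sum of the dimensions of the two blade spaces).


Meet grade = grade(A) + grade(B) - n
= 2 + 7 - 8 = 1
C(8,2) = 28
C(8,7) = 8
dim_A + dim_B = 28 + 8 = 36


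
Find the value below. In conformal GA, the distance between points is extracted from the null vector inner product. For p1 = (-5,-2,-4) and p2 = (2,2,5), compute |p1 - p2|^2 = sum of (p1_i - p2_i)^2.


p1 - p2 = (-7, -4, -9)
|p1 - p2|^2 = (-7)^2 + (-4)^2 + (-9)^2
= 49 + 16 + 81
= 146


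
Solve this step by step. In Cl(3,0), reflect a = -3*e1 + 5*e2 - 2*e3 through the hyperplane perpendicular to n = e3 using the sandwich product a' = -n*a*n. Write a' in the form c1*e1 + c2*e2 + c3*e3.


Reflection formula: a' = -n*a*n, with n = e3 (unit vector, n^2 = 1).
For reflection through hyperplane perp to e3:
The component along e3 flips sign, others stay.
a = (-3, 5, -2)
a' = (-3, 5, 2)
a' = -3*e1 + 5*e2 + 2*e3


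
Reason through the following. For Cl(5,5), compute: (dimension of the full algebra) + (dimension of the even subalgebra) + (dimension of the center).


n = 5 + 5 = 10
Total dim = 2^10 = 1024
Even subalgebra dim = 2^9 = 512
n is even, so center dim = 1
Sum = 1024 + 512 + 1 = 1537


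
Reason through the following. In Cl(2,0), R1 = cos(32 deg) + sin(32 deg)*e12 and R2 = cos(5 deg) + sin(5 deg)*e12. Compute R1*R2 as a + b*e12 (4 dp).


Same-plane rotors commute and their half-angles add:
R1*R2 = cos(a1 + a2) + sin(a1 + a2)*e12.
a1 + a2 = 32 + 5 = 37 deg
cos(37 deg) = 0.7986
sin(37 deg) = 0.6018
R1*R2 = 0.7986 + 0.6018*e12


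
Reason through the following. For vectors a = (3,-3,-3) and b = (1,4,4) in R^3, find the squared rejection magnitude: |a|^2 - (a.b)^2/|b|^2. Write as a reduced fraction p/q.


|a|^2 = 3^2 + (-3)^2 + (-3)^2 = 27
|b|^2 = 1^2 + 4^2 + 4^2 = 33
a . b = 3*1 + (-3)*4 + (-3)*4 = -21
(a.b)^2 = (-21)^2 = 441
|rej|^2 = 27 - 441/33
= (891 - 441)/33
= 450/33
In lowest terms: 150/11


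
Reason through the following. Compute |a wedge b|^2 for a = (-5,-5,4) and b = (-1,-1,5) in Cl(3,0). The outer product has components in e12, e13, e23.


a wedge b = (a1*b2 - a2*b1)*e12 + (a1*b3 - a3*b1)*e13 + (a2*b3 - a3*b2)*e23
e12 coeff: (-5)*(-1) - (-5)*(-1) = 5 - 5 = 0
e13 coeff: (-5)*5 - 4*(-1) = -25 - (-4) = -21
e23 coeff: (-5)*5 - 4*(-1) = -25 - (-4) = -21
|a wedge b|^2 = 0^2 + (-21)^2 + (-21)^2
= 0 + 441 + 441
= 882


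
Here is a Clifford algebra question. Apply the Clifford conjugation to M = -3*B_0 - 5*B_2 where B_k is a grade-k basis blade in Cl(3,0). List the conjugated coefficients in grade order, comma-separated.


Clifford conjugate sign for grade k: (-1)^(k(k+1)/2)
Grade 0: (-1)^(0*1/2) = (-1)^0 = 1, coeff -3 -> -3
Grade 2: (-1)^(2*3/2) = (-1)^3 = -1, coeff -5 -> 5
Conjugated coefficients: -3, 5


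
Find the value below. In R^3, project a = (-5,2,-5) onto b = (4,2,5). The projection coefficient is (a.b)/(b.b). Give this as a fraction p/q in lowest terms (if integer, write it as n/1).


Projection coefficient = (a . b) / (b . b)
a . b = (-5)*4 + 2*2 + (-5)*5
= -20 + 4 + (-25) = -41
b . b = 4^2 + 2^2 + 5^2
= 16 + 4 + 25 = 45
Coefficient = -41/45
In lowest terms: -41/45


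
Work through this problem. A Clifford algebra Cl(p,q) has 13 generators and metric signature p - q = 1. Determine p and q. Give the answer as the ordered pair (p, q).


We need p + q = 13 and p - q = 1.
Adding: 2p = 13 + 1 = 14, so p = 7.
Then q = 13 - 7 = 6.
(p, q) = (7, 6)


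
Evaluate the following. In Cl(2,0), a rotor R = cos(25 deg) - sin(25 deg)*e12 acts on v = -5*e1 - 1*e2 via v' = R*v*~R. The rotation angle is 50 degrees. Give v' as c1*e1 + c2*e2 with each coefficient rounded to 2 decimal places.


Rotor R = cos(25deg) - sin(25deg)*e12
Rotation angle theta = 2 * 25 = 50 degrees
v' = R*v*~R rotates v by theta.
cos(50deg) = 0.6428, sin(50deg) = 0.7660
v'_1 = -5*cos(50deg) - (-1)*sin(50deg)
= -5*0.6428 - (-1)*0.7660
= -2.45
v'_2 = -5*sin(50deg) + (-1)*cos(50deg)
= -5*0.7660 + (-1)*0.6428
= -4.47
v' = -2.45*e1 - 4.47*e2


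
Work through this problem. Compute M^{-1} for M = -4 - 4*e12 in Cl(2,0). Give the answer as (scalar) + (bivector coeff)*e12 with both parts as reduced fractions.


M = -4 - 4*e12, where e12^2 = -1.
Since M commutes with its reverse ~M = a - b*e12, M * ~M = a^2 - b^2*e12^2 = a^2 + b^2.
So M^{-1} = ~M / (a^2 + b^2) = (a - b*e12)/(a^2 + b^2).
a^2 + b^2 = 16 + 16 = 32
Scalar part = -4/32 = -1/8
Bivector coeff = 4/32 = 1/8
M^{-1} = -1/8 + 1/8*e12


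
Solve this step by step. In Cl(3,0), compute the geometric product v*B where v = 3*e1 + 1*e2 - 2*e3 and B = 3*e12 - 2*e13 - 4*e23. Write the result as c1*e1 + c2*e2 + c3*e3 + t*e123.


vB has grade-1 (vector) and grade-3 (trivector) parts: vB = (v _| B) + (v ^ B).
Vector part <vB>_1:
  e1: -v2*b12 - v3*b13 = -(1)*(3) - (-2)*(-2) = -7
  e2: v1*b12 - v3*b23 = (3)*(3) - (-2)*(-4) = 1
  e3: v1*b13 + v2*b23 = (3)*(-2) + (1)*(-4) = -10
Trivector part <vB>_3:
  e123: v1*b23 - v2*b13 + v3*b12 = (3)*(-4) - (1)*(-2) + (-2)*(3) = -16
vB = -7*e1 + 1*e2 - 10*e3 - 16*e123


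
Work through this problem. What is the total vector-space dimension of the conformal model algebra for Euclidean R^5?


The conformal model of R^5 uses Cl(6,1): the 5 Euclidean generators plus two extra orthogonal generators e+ (e+^2 = +1) and e- (e-^2 = -1), from which the null vectors e0, einf are built.
Number of generators m = 5 + 2 = 7.
dim Cl(p,q) = 2^m = 2^7 = 128


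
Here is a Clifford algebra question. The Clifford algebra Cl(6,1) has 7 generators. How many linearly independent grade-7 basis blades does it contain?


Number of grade-k basis blades in Cl(p,q) with n = p + q is C(n, k).
n = 6 + 1 = 7
C(7, 7) = 7! / (7! * 0!)
= 5040 / (5040 * 1)
= 1


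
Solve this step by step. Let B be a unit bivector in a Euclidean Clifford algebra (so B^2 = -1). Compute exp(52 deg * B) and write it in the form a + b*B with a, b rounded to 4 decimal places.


For a unit bivector B with B^2 = -1, the exponential series gives
e^(theta*B) = cos(theta) + sin(theta)*B (the GA analogue of Euler's formula).
theta = 52 degrees = 0.907571 rad
cos(52 deg) = 0.6157
sin(52 deg) = 0.7880
exp(theta*B) = 0.6157 + 0.7880*B


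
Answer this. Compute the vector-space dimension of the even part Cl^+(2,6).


Even subalgebra dimension = 2^(n-1)
n = 2 + 6 = 8
2^(8 - 1) = 2^7 = 128
Verification: sum of C(8,k) for even k = 1 + 28 + 70 + 28 + 1 = 128
Result = 128


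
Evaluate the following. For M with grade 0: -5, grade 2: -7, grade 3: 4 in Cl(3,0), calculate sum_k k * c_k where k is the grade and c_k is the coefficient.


Grade-weighted sum = sum of grade_k * coefficient_k
0*(-5) = 0
2*(-7) = -14
3*4 = 12
Total = 0 + (-14) + 12 = -2


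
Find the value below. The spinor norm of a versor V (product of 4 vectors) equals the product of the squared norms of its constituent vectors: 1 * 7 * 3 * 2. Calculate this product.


Spinor norm N(V) = |v1|^2 * |v2|^2 * ... * |v4|^2
= 1 * 7 * 3 * 2
Running product: 1, 7, 21, 42
N(V) = 42


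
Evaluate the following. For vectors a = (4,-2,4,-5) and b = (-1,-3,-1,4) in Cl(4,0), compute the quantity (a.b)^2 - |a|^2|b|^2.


a . b = 4*(-1) + (-2)*(-3) + 4*(-1) + (-5)*4
= -4 + 6 + (-4) + (-20) = -22
|a|^2 = 4^2 + (-2)^2 + 4^2 + (-5)^2 = 61
|b|^2 = (-1)^2 + (-3)^2 + (-1)^2 + 4^2 = 27
(a.b)^2 = (-22)^2 = 484
|a|^2 * |b|^2 = 61 * 27 = 1647
Result = 484 - 1647 = -1163


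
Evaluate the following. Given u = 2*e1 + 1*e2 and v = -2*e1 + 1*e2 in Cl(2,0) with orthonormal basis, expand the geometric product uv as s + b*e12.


Expand: (2*e1 + 1*e2)(-2*e1 + 1*e2)
= 2*(-2)*e1e1 + 2*1*e1e2 + 1*(-2)*e2e1 + 1*1*e2e2
Using e1^2 = e2^2 = 1, e2e1 = -e1e2:
Scalar part s = 2*(-2) + 1*1 = -4 + 1 = -3
Bivector part b = 2*1 - 1*(-2) = 2 - (-2) = 4
uv = -3 + 4*e12


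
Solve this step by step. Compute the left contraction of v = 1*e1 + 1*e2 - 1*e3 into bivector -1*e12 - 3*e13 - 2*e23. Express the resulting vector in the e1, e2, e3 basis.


Left contraction v _| B = <vB>_1 (grade-1 part of the geometric product vB).
Using e1_|e12 = e2, e2_|e12 = -e1, e1_|e13 = e3, e3_|e13 = -e1, e2_|e23 = e3, e3_|e23 = -e2:
e1 coeff: -v2*b12 - v3*b13 = -(1)*(-1) - (-1)*(-3) = -2
e2 coeff: v1*b12 - v3*b23 = (1)*(-1) - (-1)*(-2) = -3
e3 coeff: v1*b13 + v2*b23 = (1)*(-3) + (1)*(-2) = -5
v _| B = -2*e1 - 3*e2 - 5*e3


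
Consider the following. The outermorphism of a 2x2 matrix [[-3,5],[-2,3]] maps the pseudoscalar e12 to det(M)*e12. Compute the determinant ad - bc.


The outermorphism of a linear map f sends e1^e2 to f(e1)^f(e2).
f(e1) = -3*e1 - 2*e2
f(e2) = 5*e1 + 3*e2
f(e1) ^ f(e2) = (-3*e1 - 2*e2) ^ (5*e1 + 3*e2)
= (-3)*3*e12 + (-2)*5*e21
= (-9 - (-10))*e12
= 1*e12
Coefficient = 1


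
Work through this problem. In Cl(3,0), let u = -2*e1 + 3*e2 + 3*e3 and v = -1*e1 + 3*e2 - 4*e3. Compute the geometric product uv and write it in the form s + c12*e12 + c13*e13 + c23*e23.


In Cl(3,0): e_i^2 = 1, e_ie_j = -e_je_i for i != j.
Scalar part = u . v = (-2)*(-1) + 3*3 + 3*(-4)
= 2 + 9 + (-12) = -1
e12 coeff = (-2)*3 - 3*(-1) = -6 - (-3) = -3
e13 coeff = (-2)*(-4) - 3*(-1) = 8 - (-3) = 11
e23 coeff = 3*(-4) - 3*3 = -12 - 9 = -21
uv = -1 - 3*e12 + 11*e13 - 21*e23


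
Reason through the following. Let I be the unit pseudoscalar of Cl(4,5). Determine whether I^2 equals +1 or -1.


The pseudoscalar I = e1...e_n (product of all n generators) of Cl(p,q) satisfies I^2 = (-1)^(q + n(n-1)/2).
p = 4, q = 5, n = p + q = 9
n(n-1)/2 = 9 * 8 / 2 = 36
Exponent = q + n(n-1)/2 = 5 + 36 = 41
I^2 = (-1)^41 = -1


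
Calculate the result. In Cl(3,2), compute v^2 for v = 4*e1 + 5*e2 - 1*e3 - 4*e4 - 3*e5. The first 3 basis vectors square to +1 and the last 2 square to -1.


v^2 = sum of c_i^2 * e_i^2
Positive signature terms (e_i^2 = +1): 4^2 + 5^2 + (-1)^2 = 42
Negative signature terms (e_j^2 = -1): (-4)^2 + (-3)^2 = 25
v^2 = 42 - 25 = 17


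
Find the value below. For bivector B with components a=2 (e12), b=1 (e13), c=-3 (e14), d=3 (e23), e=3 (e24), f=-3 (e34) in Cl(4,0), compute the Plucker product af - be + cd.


Plucker relation: af - be + cd
a*f = 2*(-3) = -6
b*e = 1*3 = 3
c*d = (-3)*3 = -9
af - be + cd = -6 - 3 + (-9)
= -18


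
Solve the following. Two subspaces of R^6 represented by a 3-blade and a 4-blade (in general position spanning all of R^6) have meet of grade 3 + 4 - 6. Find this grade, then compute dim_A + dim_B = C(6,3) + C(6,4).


Meet grade = grade(A) + grade(B) - n
= 3 + 4 - 6 = 1
C(6,3) = 20
C(6,4) = 15
dim_A + dim_B = 20 + 15 = 35


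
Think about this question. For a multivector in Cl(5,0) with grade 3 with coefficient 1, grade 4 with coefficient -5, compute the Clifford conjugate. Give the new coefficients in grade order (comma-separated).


Clifford conjugate sign for grade k: (-1)^(k(k+1)/2)
Grade 3: (-1)^(3*4/2) = (-1)^6 = 1, coeff 1 -> 1
Grade 4: (-1)^(4*5/2) = (-1)^10 = 1, coeff -5 -> -5
Conjugated coefficients: 1, -5


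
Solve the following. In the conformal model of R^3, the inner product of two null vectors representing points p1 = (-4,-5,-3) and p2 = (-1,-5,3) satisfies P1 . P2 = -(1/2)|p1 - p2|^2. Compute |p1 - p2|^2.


p1 - p2 = (-3, 0, -6)
|p1 - p2|^2 = (-3)^2 + 0^2 + (-6)^2
= 9 + 0 + 36
= 45


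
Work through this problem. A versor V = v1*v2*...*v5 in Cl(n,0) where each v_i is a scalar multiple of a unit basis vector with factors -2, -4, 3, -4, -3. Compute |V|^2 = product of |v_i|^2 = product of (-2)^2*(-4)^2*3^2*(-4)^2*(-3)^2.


Each vector v_i has |v_i|^2 = s_i^2
Squared scales: (-2)^2 = 4, (-4)^2 = 16, 3^2 = 9, (-4)^2 = 16, (-3)^2 = 9
|V|^2 = 4 * 16 * 9 * 16 * 9
= 82944


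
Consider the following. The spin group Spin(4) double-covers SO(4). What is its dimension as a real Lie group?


Spin(n) double-covers SO(n); both have Lie algebra so(n) of dimension n(n-1)/2.
n = 4
n(n-1) = 4 * 3 = 12
dim Spin(4) = 12/2 = 6


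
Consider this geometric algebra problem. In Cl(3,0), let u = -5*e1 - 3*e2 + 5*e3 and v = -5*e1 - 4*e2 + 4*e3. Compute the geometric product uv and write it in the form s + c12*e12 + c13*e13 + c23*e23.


In Cl(3,0): e_i^2 = 1, e_ie_j = -e_je_i for i != j.
Scalar part = u . v = (-5)*(-5) + (-3)*(-4) + 5*4
= 25 + 12 + 20 = 57
e12 coeff = (-5)*(-4) - (-3)*(-5) = 20 - 15 = 5
e13 coeff = (-5)*4 - 5*(-5) = -20 - (-25) = 5
e23 coeff = (-3)*4 - 5*(-4) = -12 - (-20) = 8
uv = 57 + 5*e12 + 5*e13 + 8*e23


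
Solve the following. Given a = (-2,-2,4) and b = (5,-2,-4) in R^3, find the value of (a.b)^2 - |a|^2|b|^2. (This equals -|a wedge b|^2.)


a . b = (-2)*5 + (-2)*(-2) + 4*(-4)
= -10 + 4 + (-16) = -22
|a|^2 = (-2)^2 + (-2)^2 + 4^2 = 24
|b|^2 = 5^2 + (-2)^2 + (-4)^2 = 45
(a.b)^2 = (-22)^2 = 484
|a|^2 * |b|^2 = 24 * 45 = 1080
Result = 484 - 1080 = -596


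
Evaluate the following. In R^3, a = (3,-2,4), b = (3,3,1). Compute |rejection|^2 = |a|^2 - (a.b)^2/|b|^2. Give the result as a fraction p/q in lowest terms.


|a|^2 = 3^2 + (-2)^2 + 4^2 = 29
|b|^2 = 3^2 + 3^2 + 1^2 = 19
a . b = 3*3 + (-2)*3 + 4*1 = 7
(a.b)^2 = 7^2 = 49
|rej|^2 = 29 - 49/19
= (551 - 49)/19
= 502/19
In lowest terms: 502/19


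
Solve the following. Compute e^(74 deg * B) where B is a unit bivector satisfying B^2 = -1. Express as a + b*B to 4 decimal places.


For a unit bivector B with B^2 = -1, the exponential series gives
e^(theta*B) = cos(theta) + sin(theta)*B (the GA analogue of Euler's formula).
theta = 74 degrees = 1.291544 rad
cos(74 deg) = 0.2756
sin(74 deg) = 0.9613
exp(theta*B) = 0.2756 + 0.9613*B


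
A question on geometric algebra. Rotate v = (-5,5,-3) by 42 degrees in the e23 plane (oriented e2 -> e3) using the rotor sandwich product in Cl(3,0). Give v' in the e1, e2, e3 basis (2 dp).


Rotor R = cos(21deg) - sin(21deg)*e23
Rotation angle theta = 2 * 21 = 42 degrees in the e23 plane (e2 -> e3).
The component perpendicular to the plane (e1) is invariant: v'_1 = v1 = -5.00
cos(42deg) = 0.7431, sin(42deg) = 0.6691
v'_2 = v2*cos(theta) - v3*sin(theta) = 5*0.7431 - (-3)*0.6691 = 5.72
v'_3 = v2*sin(theta) + v3*cos(theta) = 5*0.6691 + (-3)*0.7431 = 1.12
v' = -5.00*e1 + 5.72*e2 + 1.12*e3


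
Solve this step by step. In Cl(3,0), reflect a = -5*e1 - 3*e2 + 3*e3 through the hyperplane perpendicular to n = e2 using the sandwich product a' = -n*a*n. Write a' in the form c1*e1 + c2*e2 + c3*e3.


Reflection formula: a' = -n*a*n, with n = e2 (unit vector, n^2 = 1).
For reflection through hyperplane perp to e2:
The component along e2 flips sign, others stay.
a = (-5, -3, 3)
a' = (-5, 3, 3)
a' = -5*e1 + 3*e2 + 3*e3


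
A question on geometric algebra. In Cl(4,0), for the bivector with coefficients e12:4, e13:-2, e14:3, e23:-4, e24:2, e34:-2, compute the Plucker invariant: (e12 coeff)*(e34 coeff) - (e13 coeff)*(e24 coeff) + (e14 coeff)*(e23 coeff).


Plucker relation: af - be + cd
a*f = 4*(-2) = -8
b*e = (-2)*2 = -4
c*d = 3*(-4) = -12
af - be + cd = -8 - (-4) + (-12)
= -16


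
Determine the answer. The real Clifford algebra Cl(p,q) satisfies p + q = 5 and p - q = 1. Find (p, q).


We need p + q = 5 and p - q = 1.
Adding: 2p = 5 + 1 = 6, so p = 3.
Then q = 5 - 3 = 2.
(p, q) = (3, 2)


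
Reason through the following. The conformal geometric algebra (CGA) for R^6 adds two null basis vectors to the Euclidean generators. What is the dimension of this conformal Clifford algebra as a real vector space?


The conformal model of R^6 uses Cl(7,1): the 6 Euclidean generators plus two extra orthogonal generators e+ (e+^2 = +1) and e- (e-^2 = -1), from which the null vectors e0, einf are built.
Number of generators m = 6 + 2 = 8.
dim Cl(p,q) = 2^m = 2^8 = 256


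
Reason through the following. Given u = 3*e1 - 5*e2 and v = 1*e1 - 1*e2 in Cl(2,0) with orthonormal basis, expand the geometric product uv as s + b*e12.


Expand: (3*e1 - 5*e2)(1*e1 - 1*e2)
= 3*1*e1e1 + 3*(-1)*e1e2 + (-5)*1*e2e1 + (-5)*(-1)*e2e2
Using e1^2 = e2^2 = 1, e2e1 = -e1e2:
Scalar part s = 3*1 + (-5)*(-1) = 3 + 5 = 8
Bivector part b = 3*(-1) - (-5)*1 = -3 - (-5) = 2
uv = 8 + 2*e12


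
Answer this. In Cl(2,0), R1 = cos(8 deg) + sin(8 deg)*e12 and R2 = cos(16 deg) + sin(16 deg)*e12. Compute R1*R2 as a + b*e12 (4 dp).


Same-plane rotors commute and their half-angles add:
R1*R2 = cos(a1 + a2) + sin(a1 + a2)*e12.
a1 + a2 = 8 + 16 = 24 deg
cos(24 deg) = 0.9135
sin(24 deg) = 0.4067
R1*R2 = 0.9135 + 0.4067*e12


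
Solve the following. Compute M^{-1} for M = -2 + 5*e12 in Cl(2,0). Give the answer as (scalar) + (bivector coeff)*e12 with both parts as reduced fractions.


M = -2 + 5*e12, where e12^2 = -1.
Since M commutes with its reverse ~M = a - b*e12, M * ~M = a^2 - b^2*e12^2 = a^2 + b^2.
So M^{-1} = ~M / (a^2 + b^2) = (a - b*e12)/(a^2 + b^2).
a^2 + b^2 = 4 + 25 = 29
Scalar part = -2/29 = -2/29
Bivector coeff = -5/29 = -5/29
M^{-1} = -2/29 - 5/29*e12


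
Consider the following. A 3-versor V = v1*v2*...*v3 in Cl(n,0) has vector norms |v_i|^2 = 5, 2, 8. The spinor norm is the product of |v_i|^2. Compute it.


Spinor norm N(V) = |v1|^2 * |v2|^2 * ... * |v3|^2
= 5 * 2 * 8
Running product: 5, 10, 80
N(V) = 80


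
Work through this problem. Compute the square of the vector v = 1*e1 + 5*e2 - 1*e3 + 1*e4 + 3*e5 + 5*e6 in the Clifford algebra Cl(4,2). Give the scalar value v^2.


v^2 = sum of c_i^2 * e_i^2
Positive signature terms (e_i^2 = +1): 1^2 + 5^2 + (-1)^2 + 1^2 = 28
Negative signature terms (e_j^2 = -1): 3^2 + 5^2 = 34
v^2 = 28 - 34 = -6


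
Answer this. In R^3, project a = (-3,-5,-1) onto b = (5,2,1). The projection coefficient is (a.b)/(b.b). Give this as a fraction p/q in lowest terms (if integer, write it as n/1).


Projection coefficient = (a . b) / (b . b)
a . b = (-3)*5 + (-5)*2 + (-1)*1
= -15 + (-10) + (-1) = -26
b . b = 5^2 + 2^2 + 1^2
= 25 + 4 + 1 = 30
Coefficient = -26/30
In lowest terms: -13/15


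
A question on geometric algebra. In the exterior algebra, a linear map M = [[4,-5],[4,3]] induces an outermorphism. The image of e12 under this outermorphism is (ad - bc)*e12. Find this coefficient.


The outermorphism of a linear map f sends e1^e2 to f(e1)^f(e2).
f(e1) = 4*e1 + 4*e2
f(e2) = -5*e1 + 3*e2
f(e1) ^ f(e2) = (4*e1 + 4*e2) ^ (-5*e1 + 3*e2)
= 4*3*e12 + 4*(-5)*e21
= (12 - (-20))*e12
= 32*e12
Coefficient = 32


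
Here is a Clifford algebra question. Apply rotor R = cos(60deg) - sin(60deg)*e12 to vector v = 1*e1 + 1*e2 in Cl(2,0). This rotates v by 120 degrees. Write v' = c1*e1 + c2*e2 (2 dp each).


Rotor R = cos(60deg) - sin(60deg)*e12
Rotation angle theta = 2 * 60 = 120 degrees
v' = R*v*~R rotates v by theta.
cos(120deg) = -0.5000, sin(120deg) = 0.8660
v'_1 = 1*cos(120deg) - 1*sin(120deg)
= 1*(-0.5000) - 1*0.8660
= -1.37
v'_2 = 1*sin(120deg) + 1*cos(120deg)
= 1*0.8660 + 1*(-0.5000)
= 0.37
v' = -1.37*e1 + 0.37*e2


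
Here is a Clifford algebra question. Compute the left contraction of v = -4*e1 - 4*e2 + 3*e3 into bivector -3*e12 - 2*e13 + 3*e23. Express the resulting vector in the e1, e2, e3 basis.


Left contraction v _| B = <vB>_1 (grade-1 part of the geometric product vB).
Using e1_|e12 = e2, e2_|e12 = -e1, e1_|e13 = e3, e3_|e13 = -e1, e2_|e23 = e3, e3_|e23 = -e2:
e1 coeff: -v2*b12 - v3*b13 = -(-4)*(-3) - (3)*(-2) = -6
e2 coeff: v1*b12 - v3*b23 = (-4)*(-3) - (3)*(3) = 3
e3 coeff: v1*b13 + v2*b23 = (-4)*(-2) + (-4)*(3) = -4
v _| B = -6*e1 + 3*e2 - 4*e3


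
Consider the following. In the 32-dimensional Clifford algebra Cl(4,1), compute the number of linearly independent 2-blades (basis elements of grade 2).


Number of grade-k basis blades in Cl(p,q) with n = p + q is C(n, k).
n = 4 + 1 = 5
C(5, 2) = 5! / (2! * 3!)
= 120 / (2 * 6)
= 10


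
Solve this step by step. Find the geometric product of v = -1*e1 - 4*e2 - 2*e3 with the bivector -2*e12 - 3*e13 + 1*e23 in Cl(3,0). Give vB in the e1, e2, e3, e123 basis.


vB has grade-1 (vector) and grade-3 (trivector) parts: vB = (v _| B) + (v ^ B).
Vector part <vB>_1:
  e1: -v2*b12 - v3*b13 = -(-4)*(-2) - (-2)*(-3) = -14
  e2: v1*b12 - v3*b23 = (-1)*(-2) - (-2)*(1) = 4
  e3: v1*b13 + v2*b23 = (-1)*(-3) + (-4)*(1) = -1
Trivector part <vB>_3:
  e123: v1*b23 - v2*b13 + v3*b12 = (-1)*(1) - (-4)*(-3) + (-2)*(-2) = -9
vB = -14*e1 + 4*e2 - 1*e3 - 9*e123


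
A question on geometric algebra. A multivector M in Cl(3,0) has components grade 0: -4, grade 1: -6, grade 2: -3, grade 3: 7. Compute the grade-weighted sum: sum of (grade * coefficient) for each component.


Grade-weighted sum = sum of grade_k * coefficient_k
0*(-4) = 0
1*(-6) = -6
2*(-3) = -6
3*7 = 21
Total = 0 + (-6) + (-6) + 21 = 9


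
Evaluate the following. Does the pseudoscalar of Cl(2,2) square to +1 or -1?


The pseudoscalar I = e1...e_n (product of all n generators) of Cl(p,q) satisfies I^2 = (-1)^(q + n(n-1)/2).
p = 2, q = 2, n = p + q = 4
n(n-1)/2 = 4 * 3 / 2 = 6
Exponent = q + n(n-1)/2 = 2 + 6 = 8
I^2 = (-1)^8 = +1


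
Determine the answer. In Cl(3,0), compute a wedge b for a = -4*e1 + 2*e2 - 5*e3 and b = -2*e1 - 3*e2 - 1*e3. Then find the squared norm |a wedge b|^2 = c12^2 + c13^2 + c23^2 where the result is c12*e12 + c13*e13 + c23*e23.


a wedge b = (a1*b2 - a2*b1)*e12 + (a1*b3 - a3*b1)*e13 + (a2*b3 - a3*b2)*e23
e12 coeff: (-4)*(-3) - 2*(-2) = 12 - (-4) = 16
e13 coeff: (-4)*(-1) - (-5)*(-2) = 4 - 10 = -6
e23 coeff: 2*(-1) - (-5)*(-3) = -2 - 15 = -17
|a wedge b|^2 = 16^2 + (-6)^2 + (-17)^2
= 256 + 36 + 289
= 581


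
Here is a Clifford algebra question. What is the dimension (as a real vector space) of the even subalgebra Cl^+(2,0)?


Even subalgebra dimension = 2^(n-1)
n = 2 + 0 = 2
2^(2 - 1) = 2^1 = 2
Verification: sum of C(2,k) for even k = 1 + 1 = 2
Result = 2


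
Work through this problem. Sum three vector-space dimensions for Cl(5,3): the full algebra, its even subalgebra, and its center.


n = 5 + 3 = 8
Total dim = 2^8 = 256
Even subalgebra dim = 2^7 = 128
n is even, so center dim = 1
Sum = 256 + 128 + 1 = 385


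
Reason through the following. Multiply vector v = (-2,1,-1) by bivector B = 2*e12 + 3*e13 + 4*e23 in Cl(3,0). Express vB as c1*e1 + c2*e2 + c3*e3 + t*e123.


vB has grade-1 (vector) and grade-3 (trivector) parts: vB = (v _| B) + (v ^ B).
Vector part <vB>_1:
  e1: -v2*b12 - v3*b13 = -(1)*(2) - (-1)*(3) = 1
  e2: v1*b12 - v3*b23 = (-2)*(2) - (-1)*(4) = 0
  e3: v1*b13 + v2*b23 = (-2)*(3) + (1)*(4) = -2
Trivector part <vB>_3:
  e123: v1*b23 - v2*b13 + v3*b12 = (-2)*(4) - (1)*(3) + (-1)*(2) = -13
vB = 1*e1 + 0*e2 - 2*e3 - 13*e123


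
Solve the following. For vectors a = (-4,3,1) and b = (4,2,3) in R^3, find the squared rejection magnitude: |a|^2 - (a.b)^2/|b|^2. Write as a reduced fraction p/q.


|a|^2 = (-4)^2 + 3^2 + 1^2 = 26
|b|^2 = 4^2 + 2^2 + 3^2 = 29
a . b = (-4)*4 + 3*2 + 1*3 = -7
(a.b)^2 = (-7)^2 = 49
|rej|^2 = 26 - 49/29
= (754 - 49)/29
= 705/29
In lowest terms: 705/29


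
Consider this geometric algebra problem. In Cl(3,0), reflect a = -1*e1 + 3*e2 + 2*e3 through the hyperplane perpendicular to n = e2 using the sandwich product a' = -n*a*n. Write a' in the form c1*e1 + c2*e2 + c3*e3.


Reflection formula: a' = -n*a*n, with n = e2 (unit vector, n^2 = 1).
For reflection through hyperplane perp to e2:
The component along e2 flips sign, others stay.
a = (-1, 3, 2)
a' = (-1, -3, 2)
a' = -1*e1 - 3*e2 + 2*e3


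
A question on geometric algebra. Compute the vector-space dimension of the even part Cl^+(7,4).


Even subalgebra dimension = 2^(n-1)
n = 7 + 4 = 11
2^(11 - 1) = 2^10 = 1024
Verification: sum of C(11,k) for even k = 1 + 55 + 330 + 462 + 165 + 11 = 1024
Result = 1024


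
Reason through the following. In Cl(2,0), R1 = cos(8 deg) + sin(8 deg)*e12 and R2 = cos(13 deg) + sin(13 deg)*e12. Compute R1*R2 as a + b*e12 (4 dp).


Same-plane rotors commute and their half-angles add:
R1*R2 = cos(a1 + a2) + sin(a1 + a2)*e12.
a1 + a2 = 8 + 13 = 21 deg
cos(21 deg) = 0.9336
sin(21 deg) = 0.3584
R1*R2 = 0.9336 + 0.3584*e12


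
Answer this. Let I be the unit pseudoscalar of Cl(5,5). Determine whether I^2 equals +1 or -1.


The pseudoscalar I = e1...e_n (product of all n generators) of Cl(p,q) satisfies I^2 = (-1)^(q + n(n-1)/2).
p = 5, q = 5, n = p + q = 10
n(n-1)/2 = 10 * 9 / 2 = 45
Exponent = q + n(n-1)/2 = 5 + 45 = 50
I^2 = (-1)^50 = +1


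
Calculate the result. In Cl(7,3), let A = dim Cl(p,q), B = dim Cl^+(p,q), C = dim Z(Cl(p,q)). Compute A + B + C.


n = 7 + 3 = 10
Total dim = 2^10 = 1024
Even subalgebra dim = 2^9 = 512
n is even, so center dim = 1
Sum = 1024 + 512 + 1 = 1537


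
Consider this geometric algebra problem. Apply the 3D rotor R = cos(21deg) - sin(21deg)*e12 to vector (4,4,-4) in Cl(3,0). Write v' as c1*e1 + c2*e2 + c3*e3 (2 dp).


Rotor R = cos(21deg) - sin(21deg)*e12
Rotation angle theta = 2 * 21 = 42 degrees in the e12 plane (e1 -> e2).
The component perpendicular to the plane (e3) is invariant: v'_3 = v3 = -4.00
cos(42deg) = 0.7431, sin(42deg) = 0.6691
v'_1 = v1*cos(theta) - v2*sin(theta) = 4*0.7431 - 4*0.6691 = 0.30
v'_2 = v1*sin(theta) + v2*cos(theta) = 4*0.6691 + 4*0.7431 = 5.65
v' = 0.30*e1 + 5.65*e2 - 4.00*e3


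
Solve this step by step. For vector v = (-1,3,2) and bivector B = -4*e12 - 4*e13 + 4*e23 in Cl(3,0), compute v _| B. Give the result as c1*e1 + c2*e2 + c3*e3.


Left contraction v _| B = <vB>_1 (grade-1 part of the geometric product vB).
Using e1_|e12 = e2, e2_|e12 = -e1, e1_|e13 = e3, e3_|e13 = -e1, e2_|e23 = e3, e3_|e23 = -e2:
e1 coeff: -v2*b12 - v3*b13 = -(3)*(-4) - (2)*(-4) = 20
e2 coeff: v1*b12 - v3*b23 = (-1)*(-4) - (2)*(4) = -4
e3 coeff: v1*b13 + v2*b23 = (-1)*(-4) + (3)*(4) = 16
v _| B = 20*e1 - 4*e2 + 16*e3


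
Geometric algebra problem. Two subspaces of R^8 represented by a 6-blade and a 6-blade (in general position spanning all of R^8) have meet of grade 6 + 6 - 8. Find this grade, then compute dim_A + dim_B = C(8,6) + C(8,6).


Meet grade = grade(A) + grade(B) - n
= 6 + 6 - 8 = 4
C(8,6) = 28
C(8,6) = 28
dim_A + dim_B = 28 + 28 = 56


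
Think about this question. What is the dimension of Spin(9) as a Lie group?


Spin(n) double-covers SO(n); both have Lie algebra so(n) of dimension n(n-1)/2.
n = 9
n(n-1) = 9 * 8 = 72
dim Spin(9) = 72/2 = 36


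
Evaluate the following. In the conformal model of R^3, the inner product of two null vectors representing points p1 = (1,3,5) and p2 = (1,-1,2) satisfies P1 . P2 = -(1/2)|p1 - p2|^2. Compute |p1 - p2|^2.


p1 - p2 = (0, 4, 3)
|p1 - p2|^2 = 0^2 + 4^2 + 3^2
= 0 + 16 + 9
= 25


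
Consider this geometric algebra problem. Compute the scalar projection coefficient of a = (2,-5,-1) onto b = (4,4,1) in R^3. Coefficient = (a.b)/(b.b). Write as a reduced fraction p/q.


Projection coefficient = (a . b) / (b . b)
a . b = 2*4 + (-5)*4 + (-1)*1
= 8 + (-20) + (-1) = -13
b . b = 4^2 + 4^2 + 1^2
= 16 + 16 + 1 = 33
Coefficient = -13/33
In lowest terms: -13/33


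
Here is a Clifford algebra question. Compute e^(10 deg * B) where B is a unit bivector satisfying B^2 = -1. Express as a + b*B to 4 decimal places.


For a unit bivector B with B^2 = -1, the exponential series gives
e^(theta*B) = cos(theta) + sin(theta)*B (the GA analogue of Euler's formula).
theta = 10 degrees = 0.174533 rad
cos(10 deg) = 0.9848
sin(10 deg) = 0.1736
exp(theta*B) = 0.9848 + 0.1736*B
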